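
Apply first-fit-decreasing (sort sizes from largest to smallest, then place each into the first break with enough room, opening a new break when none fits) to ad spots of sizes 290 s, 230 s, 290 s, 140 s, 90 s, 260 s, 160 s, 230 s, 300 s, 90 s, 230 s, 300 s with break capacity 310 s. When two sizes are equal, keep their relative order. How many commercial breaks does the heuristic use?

Sorted descending: 300, 300, 290, 290, 260, 230, 230, 230, 160, 140, 90, 90.
  300 → break 1 (new)  [load 300/310]
  300 → break 2 (new)  [load 300/310]
  290 → break 3 (new)  [load 290/310]
  290 → break 4 (new)  [load 290/310]
  260 → break 5 (new)  [load 260/310]
  230 → break 6 (new)  [load 230/310]
  230 → break 7 (new)  [load 230/310]
  230 → break 8 (new)  [load 230/310]
  160 → break 9 (new)  [load 160/310]
  140 → break 9  [load 300/310]
  90 → break 10 (new)  [load 90/310]
  90 → break 10  [load 180/310]
10 commercial breaks opened.

10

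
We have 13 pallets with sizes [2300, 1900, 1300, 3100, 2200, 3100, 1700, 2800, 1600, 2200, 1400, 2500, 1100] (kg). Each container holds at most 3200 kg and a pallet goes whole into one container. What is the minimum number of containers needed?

Total = 3100 + 3100 + 2800 + 2500 + 2300 + 2200 + 2200 + 1900 + 1700 + 1600 + 1400 + 1300 + 1100 = 27200 kg.
Lower bound: ⌈27200/3200⌉ = 9 containers.
A packing using 10 containers:
  container 1: 3100 = 3100
  container 2: 3100 = 3100
  container 3: 2800 = 2800
  container 4: 2500 = 2500
  container 5: 2300 = 2300
  container 6: 2200 = 2200
  container 7: 2200 = 2200
  container 8: 1900 + 1300 = 3200
  container 9: 1700 + 1400 = 3100
  container 10: 1600 + 1100 = 2700
No arrangement into 9 containers stays within capacity, so 10 is optimal.

10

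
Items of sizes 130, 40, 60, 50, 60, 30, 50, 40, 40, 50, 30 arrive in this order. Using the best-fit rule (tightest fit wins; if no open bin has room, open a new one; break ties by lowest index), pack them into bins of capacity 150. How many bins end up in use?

  130 → bin 1 (new)  [load 130/150]
  40 → bin 2 (new)  [load 40/150]
  60 → bin 2  [load 100/150]
  50 → bin 2  [load 150/150]
  60 → bin 3 (new)  [load 60/150]
  30 → bin 3  [load 90/150]
  50 → bin 3  [load 140/150]
  40 → bin 4 (new)  [load 40/150]
  40 → bin 4  [load 80/150]
  50 → bin 4  [load 130/150]
  30 → bin 5 (new)  [load 30/150]
5 bins opened.

5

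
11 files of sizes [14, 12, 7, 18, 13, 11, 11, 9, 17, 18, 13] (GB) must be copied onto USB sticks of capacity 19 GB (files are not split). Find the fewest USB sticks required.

Total = 18 + 18 + 17 + 14 + 13 + 13 + 12 + 11 + 11 + 9 + 7 = 143 GB.
Lower bound: ⌈143/19⌉ = 8 USB sticks.
Also, 9 files each exceed 19/2 GB, and no two of those can share a USB stick, so at least 9 USB sticks are needed.
A packing using 10 USB sticks:
  USB stick 1: 18 = 18
  USB stick 2: 18 = 18
  USB stick 3: 17 = 17
  USB stick 4: 14 = 14
  USB stick 5: 13 = 13
  USB stick 6: 13 = 13
  USB stick 7: 12 + 7 = 19
  USB stick 8: 11 = 11
  USB stick 9: 11 = 11
  USB stick 10: 9 = 9
No arrangement into 9 USB sticks stays within capacity, so 10 is optimal.

10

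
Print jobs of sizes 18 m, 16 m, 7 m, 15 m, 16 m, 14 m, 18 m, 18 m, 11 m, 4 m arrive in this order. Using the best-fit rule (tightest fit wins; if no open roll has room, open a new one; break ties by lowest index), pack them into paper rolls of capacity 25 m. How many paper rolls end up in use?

  18 → roll 1 (new)  [load 18/25]
  16 → roll 2 (new)  [load 16/25]
  7 → roll 1  [load 25/25]
  15 → roll 3 (new)  [load 15/25]
  16 → roll 4 (new)  [load 16/25]
  14 → roll 5 (new)  [load 14/25]
  18 → roll 6 (new)  [load 18/25]
  18 → roll 7 (new)  [load 18/25]
  11 → roll 5  [load 25/25]
  4 → roll 6  [load 22/25]
7 paper rolls opened.

7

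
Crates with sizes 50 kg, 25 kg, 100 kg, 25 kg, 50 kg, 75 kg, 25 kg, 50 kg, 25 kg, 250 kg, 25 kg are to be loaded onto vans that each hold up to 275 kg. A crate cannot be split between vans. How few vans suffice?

3

Total = 250 + 100 + 75 + 50 + 50 + 50 + 25 + 25 + 25 + 25 + 25 = 700 kg.
Lower bound: ⌈700/275⌉ = 3 vans.
A packing using 3 vans:
  van 1: 250 + 25 = 275
  van 2: 100 + 75 + 50 + 50 = 275
  van 3: 50 + 25 + 25 + 25 + 25 = 150
This matches the lower bound, so 3 is optimal.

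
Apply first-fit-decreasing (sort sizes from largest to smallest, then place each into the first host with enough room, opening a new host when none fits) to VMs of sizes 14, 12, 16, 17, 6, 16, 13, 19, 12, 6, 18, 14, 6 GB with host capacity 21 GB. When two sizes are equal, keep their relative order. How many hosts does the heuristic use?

10

Sorted descending: 19, 18, 17, 16, 16, 14, 14, 13, 12, 12, 6, 6, 6.
  19 → host 1 (new)  [load 19/21]
  18 → host 2 (new)  [load 18/21]
  17 → host 3 (new)  [load 17/21]
  16 → host 4 (new)  [load 16/21]
  16 → host 5 (new)  [load 16/21]
  14 → host 6 (new)  [load 14/21]
  14 → host 7 (new)  [load 14/21]
  13 → host 8 (new)  [load 13/21]
  12 → host 9 (new)  [load 12/21]
  12 → host 10 (new)  [load 12/21]
  6 → host 6  [load 20/21]
  6 → host 7  [load 20/21]
  6 → host 8  [load 19/21]
10 hosts opened.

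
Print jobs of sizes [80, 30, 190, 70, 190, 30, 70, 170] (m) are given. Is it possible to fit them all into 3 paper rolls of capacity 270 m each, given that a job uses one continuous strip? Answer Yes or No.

Total = 830 m; ⌈830/270⌉ = 4.
At least 4 paper rolls are required, but only 3 are allowed.

No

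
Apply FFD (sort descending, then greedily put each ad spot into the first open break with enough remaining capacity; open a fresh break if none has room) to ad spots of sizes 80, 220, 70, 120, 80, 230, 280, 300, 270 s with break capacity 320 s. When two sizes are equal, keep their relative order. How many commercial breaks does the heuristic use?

6

Sorted descending: 300, 280, 270, 230, 220, 120, 80, 80, 70.
  300 → break 1 (new)  [load 300/320]
  280 → break 2 (new)  [load 280/320]
  270 → break 3 (new)  [load 270/320]
  230 → break 4 (new)  [load 230/320]
  220 → break 5 (new)  [load 220/320]
  120 → break 6 (new)  [load 120/320]
  80 → break 4  [load 310/320]
  80 → break 5  [load 300/320]
  70 → break 6  [load 190/320]
6 commercial breaks opened.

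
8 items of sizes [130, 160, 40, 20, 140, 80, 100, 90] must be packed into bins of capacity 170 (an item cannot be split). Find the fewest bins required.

5

Total = 160 + 140 + 130 + 100 + 90 + 80 + 40 + 20 = 760.
Lower bound: ⌈760/170⌉ = 5 bins.
A packing using 5 bins:
  bin 1: 160 = 160
  bin 2: 140 + 20 = 160
  bin 3: 130 + 40 = 170
  bin 4: 100 = 100
  bin 5: 90 + 80 = 170
This matches the lower bound, so 5 is optimal.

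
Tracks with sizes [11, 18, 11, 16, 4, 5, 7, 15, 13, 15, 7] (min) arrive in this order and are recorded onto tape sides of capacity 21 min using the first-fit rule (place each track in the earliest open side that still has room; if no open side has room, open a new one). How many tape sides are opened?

7

  11 → side 1 (new)  [load 11/21]
  18 → side 2 (new)  [load 18/21]
  11 → side 3 (new)  [load 11/21]
  16 → side 4 (new)  [load 16/21]
  4 → side 1  [load 15/21]
  5 → side 1  [load 20/21]
  7 → side 3  [load 18/21]
  15 → side 5 (new)  [load 15/21]
  13 → side 6 (new)  [load 13/21]
  15 → side 7 (new)  [load 15/21]
  7 → side 6  [load 20/21]
7 tape sides opened.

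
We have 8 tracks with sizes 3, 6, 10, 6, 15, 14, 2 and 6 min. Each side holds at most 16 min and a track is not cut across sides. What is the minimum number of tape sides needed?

Total = 15 + 14 + 10 + 6 + 6 + 6 + 3 + 2 = 62 min.
Lower bound: ⌈62/16⌉ = 4 tape sides.
A packing using 4 tape sides:
  side 1: 15 = 15
  side 2: 14 + 2 = 16
  side 3: 10 + 6 = 16
  side 4: 6 + 6 + 3 = 15
This matches the lower bound, so 4 is optimal.

4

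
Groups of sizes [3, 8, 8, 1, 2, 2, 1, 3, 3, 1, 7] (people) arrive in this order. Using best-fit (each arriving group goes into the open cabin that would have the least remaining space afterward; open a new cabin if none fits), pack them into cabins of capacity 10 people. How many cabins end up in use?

  3 → cabin 1 (new)  [load 3/10]
  8 → cabin 2 (new)  [load 8/10]
  8 → cabin 3 (new)  [load 8/10]
  1 → cabin 2  [load 9/10]
  2 → cabin 3  [load 10/10]
  2 → cabin 1  [load 5/10]
  1 → cabin 2  [load 10/10]
  3 → cabin 1  [load 8/10]
  3 → cabin 4 (new)  [load 3/10]
  1 → cabin 1  [load 9/10]
  7 → cabin 4  [load 10/10]
4 cabins opened.

4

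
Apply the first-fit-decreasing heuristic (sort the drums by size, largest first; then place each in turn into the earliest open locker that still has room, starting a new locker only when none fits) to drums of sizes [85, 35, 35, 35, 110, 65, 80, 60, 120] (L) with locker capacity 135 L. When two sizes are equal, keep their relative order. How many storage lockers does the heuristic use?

6

Sorted descending: 120, 110, 85, 80, 65, 60, 35, 35, 35.
  120 → locker 1 (new)  [load 120/135]
  110 → locker 2 (new)  [load 110/135]
  85 → locker 3 (new)  [load 85/135]
  80 → locker 4 (new)  [load 80/135]
  65 → locker 5 (new)  [load 65/135]
  60 → locker 5  [load 125/135]
  35 → locker 3  [load 120/135]
  35 → locker 4  [load 115/135]
  35 → locker 6 (new)  [load 35/135]
6 storage lockers opened.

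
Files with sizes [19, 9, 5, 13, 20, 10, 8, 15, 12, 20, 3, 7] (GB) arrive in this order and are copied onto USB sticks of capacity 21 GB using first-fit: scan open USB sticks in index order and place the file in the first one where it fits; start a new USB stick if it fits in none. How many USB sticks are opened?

  19 → USB stick 1 (new)  [load 19/21]
  9 → USB stick 2 (new)  [load 9/21]
  5 → USB stick 2  [load 14/21]
  13 → USB stick 3 (new)  [load 13/21]
  20 → USB stick 4 (new)  [load 20/21]
  10 → USB stick 5 (new)  [load 10/21]
  8 → USB stick 3  [load 21/21]
  15 → USB stick 6 (new)  [load 15/21]
  12 → USB stick 7 (new)  [load 12/21]
  20 → USB stick 8 (new)  [load 20/21]
  3 → USB stick 2  [load 17/21]
  7 → USB stick 5  [load 17/21]
8 USB sticks opened.

8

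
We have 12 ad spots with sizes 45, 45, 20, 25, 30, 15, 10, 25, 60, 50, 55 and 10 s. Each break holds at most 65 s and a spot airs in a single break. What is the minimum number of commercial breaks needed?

Total = 60 + 55 + 50 + 45 + 45 + 30 + 25 + 25 + 20 + 15 + 10 + 10 = 390 s.
Lower bound: ⌈390/65⌉ = 6 commercial breaks.
A packing using 7 commercial breaks:
  break 1: 60 = 60
  break 2: 55 + 10 = 65
  break 3: 50 + 15 = 65
  break 4: 45 + 20 = 65
  break 5: 45 + 10 = 55
  break 6: 30 + 25 = 55
  break 7: 25 = 25
No arrangement into 6 commercial breaks stays within capacity, so 7 is optimal.

7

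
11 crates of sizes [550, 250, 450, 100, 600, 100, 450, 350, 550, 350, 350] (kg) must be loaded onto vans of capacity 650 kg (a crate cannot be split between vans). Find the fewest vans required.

Total = 600 + 550 + 550 + 450 + 450 + 350 + 350 + 350 + 250 + 100 + 100 = 4100 kg.
Lower bound: ⌈4100/650⌉ = 7 vans.
Also, 8 crates each exceed 325 kg, and no two of those can share a van, so at least 8 vans are needed.
A packing using 8 vans:
  van 1: 600 = 600
  van 2: 550 + 100 = 650
  van 3: 550 + 100 = 650
  van 4: 450 = 450
  van 5: 450 = 450
  van 6: 350 + 250 = 600
  van 7: 350 = 350
  van 8: 350 = 350
This matches the lower bound, so 8 is optimal.

8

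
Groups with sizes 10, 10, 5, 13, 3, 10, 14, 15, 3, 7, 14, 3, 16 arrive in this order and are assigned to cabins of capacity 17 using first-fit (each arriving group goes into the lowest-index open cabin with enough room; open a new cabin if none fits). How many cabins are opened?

8

  10 → cabin 1 (new)  [load 10/17]
  10 → cabin 2 (new)  [load 10/17]
  5 → cabin 1  [load 15/17]
  13 → cabin 3 (new)  [load 13/17]
  3 → cabin 2  [load 13/17]
  10 → cabin 4 (new)  [load 10/17]
  14 → cabin 5 (new)  [load 14/17]
  15 → cabin 6 (new)  [load 15/17]
  3 → cabin 2  [load 16/17]
  7 → cabin 4  [load 17/17]
  14 → cabin 7 (new)  [load 14/17]
  3 → cabin 3  [load 16/17]
  16 → cabin 8 (new)  [load 16/17]
8 cabins opened.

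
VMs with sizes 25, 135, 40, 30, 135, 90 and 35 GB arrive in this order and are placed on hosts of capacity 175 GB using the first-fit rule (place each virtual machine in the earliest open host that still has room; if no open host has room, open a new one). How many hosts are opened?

3

  25 → host 1 (new)  [load 25/175]
  135 → host 1  [load 160/175]
  40 → host 2 (new)  [load 40/175]
  30 → host 2  [load 70/175]
  135 → host 3 (new)  [load 135/175]
  90 → host 2  [load 160/175]
  35 → host 3  [load 170/175]
3 hosts opened.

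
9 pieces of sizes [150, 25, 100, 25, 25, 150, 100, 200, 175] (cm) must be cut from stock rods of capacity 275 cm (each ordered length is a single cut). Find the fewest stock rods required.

4

Total = 200 + 175 + 150 + 150 + 100 + 100 + 25 + 25 + 25 = 950 cm.
Lower bound: ⌈950/275⌉ = 4 stock rods.
A packing using 4 stock rods:
  stock rod 1: 200 + 25 + 25 + 25 = 275
  stock rod 2: 175 + 100 = 275
  stock rod 3: 150 + 100 = 250
  stock rod 4: 150 = 150
This matches the lower bound, so 4 is optimal.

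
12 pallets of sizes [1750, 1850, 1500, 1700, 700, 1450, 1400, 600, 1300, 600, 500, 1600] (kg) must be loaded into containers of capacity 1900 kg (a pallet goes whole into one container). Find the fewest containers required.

9

Total = 1850 + 1750 + 1700 + 1600 + 1500 + 1450 + 1400 + 1300 + 700 + 600 + 600 + 500 = 14950 kg.
Lower bound: ⌈14950/1900⌉ = 8 containers.
A packing using 9 containers:
  container 1: 1850 = 1850
  container 2: 1750 = 1750
  container 3: 1700 = 1700
  container 4: 1600 = 1600
  container 5: 1500 = 1500
  container 6: 1450 = 1450
  container 7: 1400 + 500 = 1900
  container 8: 1300 + 600 = 1900
  container 9: 700 + 600 = 1300
No arrangement into 8 containers stays within capacity, so 9 is optimal.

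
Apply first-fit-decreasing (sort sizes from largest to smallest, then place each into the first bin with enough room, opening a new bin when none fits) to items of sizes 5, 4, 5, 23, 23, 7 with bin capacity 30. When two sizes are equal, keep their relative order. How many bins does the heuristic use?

3

Sorted descending: 23, 23, 7, 5, 5, 4.
  23 → bin 1 (new)  [load 23/30]
  23 → bin 2 (new)  [load 23/30]
  7 → bin 1  [load 30/30]
  5 → bin 2  [load 28/30]
  5 → bin 3 (new)  [load 5/30]
  4 → bin 3  [load 9/30]
3 bins opened.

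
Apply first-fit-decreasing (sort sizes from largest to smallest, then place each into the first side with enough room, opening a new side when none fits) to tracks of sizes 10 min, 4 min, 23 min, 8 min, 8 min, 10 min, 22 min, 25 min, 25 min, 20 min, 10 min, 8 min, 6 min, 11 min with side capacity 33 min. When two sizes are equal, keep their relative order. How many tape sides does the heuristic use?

Sorted descending: 25, 25, 23, 22, 20, 11, 10, 10, 10, 8, 8, 8, 6, 4.
  25 → side 1 (new)  [load 25/33]
  25 → side 2 (new)  [load 25/33]
  23 → side 3 (new)  [load 23/33]
  22 → side 4 (new)  [load 22/33]
  20 → side 5 (new)  [load 20/33]
  11 → side 4  [load 33/33]
  10 → side 3  [load 33/33]
  10 → side 5  [load 30/33]
  10 → side 6 (new)  [load 10/33]
  8 → side 1  [load 33/33]
  8 → side 2  [load 33/33]
  8 → side 6  [load 18/33]
  6 → side 6  [load 24/33]
  4 → side 6  [load 28/33]
6 tape sides opened.

6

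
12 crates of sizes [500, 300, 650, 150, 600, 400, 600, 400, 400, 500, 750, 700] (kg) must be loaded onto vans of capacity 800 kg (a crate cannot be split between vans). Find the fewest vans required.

9

Total = 750 + 700 + 650 + 600 + 600 + 500 + 500 + 400 + 400 + 400 + 300 + 150 = 5950 kg.
Lower bound: ⌈5950/800⌉ = 8 vans.
A packing using 9 vans:
  van 1: 750 = 750
  van 2: 700 = 700
  van 3: 650 + 150 = 800
  van 4: 600 = 600
  van 5: 600 = 600
  van 6: 500 + 300 = 800
  van 7: 500 = 500
  van 8: 400 + 400 = 800
  van 9: 400 = 400
No arrangement into 8 vans stays within capacity, so 9 is optimal.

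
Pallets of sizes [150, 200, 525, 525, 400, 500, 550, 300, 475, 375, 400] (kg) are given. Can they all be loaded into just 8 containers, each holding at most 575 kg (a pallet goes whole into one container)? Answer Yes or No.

Total = 4400 kg; ⌈4400/575⌉ = 8.
9 pallets each exceed half the capacity and cannot share a container, forcing at least 9 containers.
At least 9 containers are required, but only 8 are allowed.

No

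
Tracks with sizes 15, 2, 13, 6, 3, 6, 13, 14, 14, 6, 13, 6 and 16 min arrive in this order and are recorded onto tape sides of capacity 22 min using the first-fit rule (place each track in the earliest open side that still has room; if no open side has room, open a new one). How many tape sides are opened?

  15 → side 1 (new)  [load 15/22]
  2 → side 1  [load 17/22]
  13 → side 2 (new)  [load 13/22]
  6 → side 2  [load 19/22]
  3 → side 1  [load 20/22]
  6 → side 3 (new)  [load 6/22]
  13 → side 3  [load 19/22]
  14 → side 4 (new)  [load 14/22]
  14 → side 5 (new)  [load 14/22]
  6 → side 4  [load 20/22]
  13 → side 6 (new)  [load 13/22]
  6 → side 5  [load 20/22]
  16 → side 7 (new)  [load 16/22]
7 tape sides opened.

7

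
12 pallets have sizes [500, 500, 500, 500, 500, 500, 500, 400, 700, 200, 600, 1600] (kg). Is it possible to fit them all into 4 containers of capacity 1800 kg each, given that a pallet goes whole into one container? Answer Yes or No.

No

Total = 7000 kg; ⌈7000/1800⌉ = 4.
The bound of 4 does not rule out 4, but exhaustive search shows no assignment into 4 containers of capacity 1800 kg exists — the minimum is 5.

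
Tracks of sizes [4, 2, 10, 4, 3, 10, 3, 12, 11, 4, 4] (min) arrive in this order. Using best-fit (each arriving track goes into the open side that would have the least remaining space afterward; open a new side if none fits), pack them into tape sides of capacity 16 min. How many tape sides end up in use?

5

  4 → side 1 (new)  [load 4/16]
  2 → side 1  [load 6/16]
  10 → side 1  [load 16/16]
  4 → side 2 (new)  [load 4/16]
  3 → side 2  [load 7/16]
  10 → side 3 (new)  [load 10/16]
  3 → side 3  [load 13/16]
  12 → side 4 (new)  [load 12/16]
  11 → side 5 (new)  [load 11/16]
  4 → side 4  [load 16/16]
  4 → side 5  [load 15/16]
5 tape sides opened.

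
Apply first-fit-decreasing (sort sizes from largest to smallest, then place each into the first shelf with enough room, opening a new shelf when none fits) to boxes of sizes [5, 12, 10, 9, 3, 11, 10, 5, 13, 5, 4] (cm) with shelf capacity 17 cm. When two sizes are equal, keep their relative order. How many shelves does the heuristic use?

Sorted descending: 13, 12, 11, 10, 10, 9, 5, 5, 5, 4, 3.
  13 → shelf 1 (new)  [load 13/17]
  12 → shelf 2 (new)  [load 12/17]
  11 → shelf 3 (new)  [load 11/17]
  10 → shelf 4 (new)  [load 10/17]
  10 → shelf 5 (new)  [load 10/17]
  9 → shelf 6 (new)  [load 9/17]
  5 → shelf 2  [load 17/17]
  5 → shelf 3  [load 16/17]
  5 → shelf 4  [load 15/17]
  4 → shelf 1  [load 17/17]
  3 → shelf 5  [load 13/17]
6 shelves opened.

6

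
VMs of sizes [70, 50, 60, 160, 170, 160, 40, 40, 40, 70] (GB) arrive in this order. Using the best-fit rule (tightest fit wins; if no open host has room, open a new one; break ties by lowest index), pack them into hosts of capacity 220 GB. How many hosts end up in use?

5

  70 → host 1 (new)  [load 70/220]
  50 → host 1  [load 120/220]
  60 → host 1  [load 180/220]
  160 → host 2 (new)  [load 160/220]
  170 → host 3 (new)  [load 170/220]
  160 → host 4 (new)  [load 160/220]
  40 → host 1  [load 220/220]
  40 → host 3  [load 210/220]
  40 → host 2  [load 200/220]
  70 → host 5 (new)  [load 70/220]
5 hosts opened.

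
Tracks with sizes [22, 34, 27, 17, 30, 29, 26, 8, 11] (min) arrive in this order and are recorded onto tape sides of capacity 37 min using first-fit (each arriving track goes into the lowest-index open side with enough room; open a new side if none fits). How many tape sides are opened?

  22 → side 1 (new)  [load 22/37]
  34 → side 2 (new)  [load 34/37]
  27 → side 3 (new)  [load 27/37]
  17 → side 4 (new)  [load 17/37]
  30 → side 5 (new)  [load 30/37]
  29 → side 6 (new)  [load 29/37]
  26 → side 7 (new)  [load 26/37]
  8 → side 1  [load 30/37]
  11 → side 4  [load 28/37]
7 tape sides opened.

7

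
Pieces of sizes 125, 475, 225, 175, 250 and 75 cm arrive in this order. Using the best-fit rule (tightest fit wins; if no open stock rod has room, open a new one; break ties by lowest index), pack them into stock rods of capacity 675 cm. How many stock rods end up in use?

2

  125 → stock rod 1 (new)  [load 125/675]
  475 → stock rod 1  [load 600/675]
  225 → stock rod 2 (new)  [load 225/675]
  175 → stock rod 2  [load 400/675]
  250 → stock rod 2  [load 650/675]
  75 → stock rod 1  [load 675/675]
2 stock rods opened.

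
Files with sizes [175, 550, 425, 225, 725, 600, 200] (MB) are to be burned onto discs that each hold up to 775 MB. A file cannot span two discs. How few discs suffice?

Total = 725 + 600 + 550 + 425 + 225 + 200 + 175 = 2900 MB.
Lower bound: ⌈2900/775⌉ = 4 discs.
A packing using 4 discs:
  disc 1: 725 = 725
  disc 2: 600 + 175 = 775
  disc 3: 550 + 225 = 775
  disc 4: 425 + 200 = 625
This matches the lower bound, so 4 is optimal.

4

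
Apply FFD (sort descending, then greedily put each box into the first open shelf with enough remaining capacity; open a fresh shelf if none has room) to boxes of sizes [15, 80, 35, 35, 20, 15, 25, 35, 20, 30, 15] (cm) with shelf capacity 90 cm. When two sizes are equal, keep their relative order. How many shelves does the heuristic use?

Sorted descending: 80, 35, 35, 35, 30, 25, 20, 20, 15, 15, 15.
  80 → shelf 1 (new)  [load 80/90]
  35 → shelf 2 (new)  [load 35/90]
  35 → shelf 2  [load 70/90]
  35 → shelf 3 (new)  [load 35/90]
  30 → shelf 3  [load 65/90]
  25 → shelf 3  [load 90/90]
  20 → shelf 2  [load 90/90]
  20 → shelf 4 (new)  [load 20/90]
  15 → shelf 4  [load 35/90]
  15 → shelf 4  [load 50/90]
  15 → shelf 4  [load 65/90]
4 shelves opened.

4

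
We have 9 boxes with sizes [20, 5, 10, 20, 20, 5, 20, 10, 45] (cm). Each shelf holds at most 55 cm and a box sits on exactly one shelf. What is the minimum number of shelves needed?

Total = 45 + 20 + 20 + 20 + 20 + 10 + 10 + 5 + 5 = 155 cm.
Lower bound: ⌈155/55⌉ = 3 shelves.
A packing using 3 shelves:
  shelf 1: 45 + 10 = 55
  shelf 2: 20 + 20 + 10 + 5 = 55
  shelf 3: 20 + 20 + 5 = 45
This matches the lower bound, so 3 is optimal.

3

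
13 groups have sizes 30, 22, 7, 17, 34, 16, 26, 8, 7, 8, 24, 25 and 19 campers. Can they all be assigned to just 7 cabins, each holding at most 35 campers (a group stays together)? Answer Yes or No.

No

Total = 243 campers; ⌈243/35⌉ = 7.
The bound of 7 does not rule out 7, but exhaustive search shows no assignment into 7 cabins of capacity 35 campers exists — the minimum is 8.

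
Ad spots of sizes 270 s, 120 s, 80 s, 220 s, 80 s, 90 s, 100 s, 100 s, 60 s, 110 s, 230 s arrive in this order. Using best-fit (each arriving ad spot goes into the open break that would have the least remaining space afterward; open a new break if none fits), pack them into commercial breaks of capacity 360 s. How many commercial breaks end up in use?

5

  270 → break 1 (new)  [load 270/360]
  120 → break 2 (new)  [load 120/360]
  80 → break 1  [load 350/360]
  220 → break 2  [load 340/360]
  80 → break 3 (new)  [load 80/360]
  90 → break 3  [load 170/360]
  100 → break 3  [load 270/360]
  100 → break 4 (new)  [load 100/360]
  60 → break 3  [load 330/360]
  110 → break 4  [load 210/360]
  230 → break 5 (new)  [load 230/360]
5 commercial breaks opened.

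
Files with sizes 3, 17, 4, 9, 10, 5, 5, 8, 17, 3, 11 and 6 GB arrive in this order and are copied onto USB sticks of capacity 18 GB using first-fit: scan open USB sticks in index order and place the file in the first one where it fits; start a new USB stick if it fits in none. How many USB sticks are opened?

  3 → USB stick 1 (new)  [load 3/18]
  17 → USB stick 2 (new)  [load 17/18]
  4 → USB stick 1  [load 7/18]
  9 → USB stick 1  [load 16/18]
  10 → USB stick 3 (new)  [load 10/18]
  5 → USB stick 3  [load 15/18]
  5 → USB stick 4 (new)  [load 5/18]
  8 → USB stick 4  [load 13/18]
  17 → USB stick 5 (new)  [load 17/18]
  3 → USB stick 3  [load 18/18]
  11 → USB stick 6 (new)  [load 11/18]
  6 → USB stick 6  [load 17/18]
6 USB sticks opened.

6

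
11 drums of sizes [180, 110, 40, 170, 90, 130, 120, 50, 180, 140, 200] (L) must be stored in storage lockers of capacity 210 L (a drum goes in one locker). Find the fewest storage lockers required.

Total = 200 + 180 + 180 + 170 + 140 + 130 + 120 + 110 + 90 + 50 + 40 = 1410 L.
Lower bound: ⌈1410/210⌉ = 7 storage lockers.
Also, 8 drums each exceed 105 L, and no two of those can share a locker, so at least 8 storage lockers are needed.
A packing using 8 storage lockers:
  locker 1: 200 = 200
  locker 2: 180 = 180
  locker 3: 180 = 180
  locker 4: 170 + 40 = 210
  locker 5: 140 + 50 = 190
  locker 6: 130 = 130
  locker 7: 120 + 90 = 210
  locker 8: 110 = 110
This matches the lower bound, so 8 is optimal.

8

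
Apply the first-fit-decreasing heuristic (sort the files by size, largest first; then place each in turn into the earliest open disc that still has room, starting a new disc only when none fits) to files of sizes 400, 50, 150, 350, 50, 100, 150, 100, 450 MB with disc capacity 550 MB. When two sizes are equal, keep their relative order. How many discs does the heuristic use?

4

Sorted descending: 450, 400, 350, 150, 150, 100, 100, 50, 50.
  450 → disc 1 (new)  [load 450/550]
  400 → disc 2 (new)  [load 400/550]
  350 → disc 3 (new)  [load 350/550]
  150 → disc 2  [load 550/550]
  150 → disc 3  [load 500/550]
  100 → disc 1  [load 550/550]
  100 → disc 4 (new)  [load 100/550]
  50 → disc 3  [load 550/550]
  50 → disc 4  [load 150/550]
4 discs opened.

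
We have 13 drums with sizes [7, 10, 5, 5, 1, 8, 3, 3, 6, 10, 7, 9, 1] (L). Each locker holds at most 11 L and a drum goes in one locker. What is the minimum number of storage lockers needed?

8

Total = 10 + 10 + 9 + 8 + 7 + 7 + 6 + 5 + 5 + 3 + 3 + 1 + 1 = 75 L.
Lower bound: ⌈75/11⌉ = 7 storage lockers.
A packing using 8 storage lockers:
  locker 1: 10 + 1 = 11
  locker 2: 10 + 1 = 11
  locker 3: 9 = 9
  locker 4: 8 + 3 = 11
  locker 5: 7 + 3 = 10
  locker 6: 7 = 7
  locker 7: 6 + 5 = 11
  locker 8: 5 = 5
No arrangement into 7 storage lockers stays within capacity, so 8 is optimal.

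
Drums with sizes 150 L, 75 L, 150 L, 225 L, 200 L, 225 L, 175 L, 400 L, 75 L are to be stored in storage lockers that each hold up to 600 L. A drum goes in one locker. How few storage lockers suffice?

3

Total = 400 + 225 + 225 + 200 + 175 + 150 + 150 + 75 + 75 = 1675 L.
Lower bound: ⌈1675/600⌉ = 3 storage lockers.
A packing using 3 storage lockers:
  locker 1: 400 + 200 = 600
  locker 2: 225 + 225 + 150 = 600
  locker 3: 175 + 150 + 75 + 75 = 475
This matches the lower bound, so 3 is optimal.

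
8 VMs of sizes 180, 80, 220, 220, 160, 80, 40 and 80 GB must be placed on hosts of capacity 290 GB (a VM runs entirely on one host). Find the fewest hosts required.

Total = 220 + 220 + 180 + 160 + 80 + 80 + 80 + 40 = 1060 GB.
Lower bound: ⌈1060/290⌉ = 4 hosts.
A packing using 5 hosts:
  host 1: 220 + 40 = 260
  host 2: 220 = 220
  host 3: 180 + 80 = 260
  host 4: 160 + 80 = 240
  host 5: 80 = 80
No arrangement into 4 hosts stays within capacity, so 5 is optimal.

5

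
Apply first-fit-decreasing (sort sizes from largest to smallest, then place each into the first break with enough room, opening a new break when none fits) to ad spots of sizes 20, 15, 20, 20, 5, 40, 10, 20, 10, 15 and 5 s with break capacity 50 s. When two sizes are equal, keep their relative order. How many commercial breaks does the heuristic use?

Sorted descending: 40, 20, 20, 20, 20, 15, 15, 10, 10, 5, 5.
  40 → break 1 (new)  [load 40/50]
  20 → break 2 (new)  [load 20/50]
  20 → break 2  [load 40/50]
  20 → break 3 (new)  [load 20/50]
  20 → break 3  [load 40/50]
  15 → break 4 (new)  [load 15/50]
  15 → break 4  [load 30/50]
  10 → break 1  [load 50/50]
  10 → break 2  [load 50/50]
  5 → break 3  [load 45/50]
  5 → break 3  [load 50/50]
4 commercial breaks opened.

4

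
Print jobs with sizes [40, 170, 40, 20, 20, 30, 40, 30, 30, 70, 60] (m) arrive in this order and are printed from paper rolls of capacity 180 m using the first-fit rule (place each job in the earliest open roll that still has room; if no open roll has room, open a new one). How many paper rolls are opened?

4

  40 → roll 1 (new)  [load 40/180]
  170 → roll 2 (new)  [load 170/180]
  40 → roll 1  [load 80/180]
  20 → roll 1  [load 100/180]
  20 → roll 1  [load 120/180]
  30 → roll 1  [load 150/180]
  40 → roll 3 (new)  [load 40/180]
  30 → roll 1  [load 180/180]
  30 → roll 3  [load 70/180]
  70 → roll 3  [load 140/180]
  60 → roll 4 (new)  [load 60/180]
4 paper rolls opened.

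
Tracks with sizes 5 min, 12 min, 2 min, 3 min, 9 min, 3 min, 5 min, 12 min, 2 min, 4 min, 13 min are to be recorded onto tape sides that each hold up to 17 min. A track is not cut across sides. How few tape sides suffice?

Total = 13 + 12 + 12 + 9 + 5 + 5 + 4 + 3 + 3 + 2 + 2 = 70 min.
Lower bound: ⌈70/17⌉ = 5 tape sides.
A packing using 5 tape sides:
  side 1: 13 + 4 = 17
  side 2: 12 + 5 = 17
  side 3: 12 + 5 = 17
  side 4: 9 + 3 + 3 + 2 = 17
  side 5: 2 = 2
This matches the lower bound, so 5 is optimal.

5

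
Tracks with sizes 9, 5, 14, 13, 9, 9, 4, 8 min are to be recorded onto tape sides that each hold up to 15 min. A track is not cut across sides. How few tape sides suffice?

6

Total = 14 + 13 + 9 + 9 + 9 + 8 + 5 + 4 = 71 min.
Lower bound: ⌈71/15⌉ = 5 tape sides.
Also, 6 tracks each exceed 15/2 min, and no two of those can share a side, so at least 6 tape sides are needed.
A packing using 6 tape sides:
  side 1: 14 = 14
  side 2: 13 = 13
  side 3: 9 + 5 = 14
  side 4: 9 + 4 = 13
  side 5: 9 = 9
  side 6: 8 = 8
This matches the lower bound, so 6 is optimal.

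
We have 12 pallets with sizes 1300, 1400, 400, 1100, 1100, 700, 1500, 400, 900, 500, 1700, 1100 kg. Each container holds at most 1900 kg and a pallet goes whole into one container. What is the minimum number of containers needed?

8

Total = 1700 + 1500 + 1400 + 1300 + 1100 + 1100 + 1100 + 900 + 700 + 500 + 400 + 400 = 12100 kg.
Lower bound: ⌈12100/1900⌉ = 7 containers.
A packing using 8 containers:
  container 1: 1700 = 1700
  container 2: 1500 + 400 = 1900
  container 3: 1400 + 500 = 1900
  container 4: 1300 + 400 = 1700
  container 5: 1100 + 700 = 1800
  container 6: 1100 = 1100
  container 7: 1100 = 1100
  container 8: 900 = 900
No arrangement into 7 containers stays within capacity, so 8 is optimal.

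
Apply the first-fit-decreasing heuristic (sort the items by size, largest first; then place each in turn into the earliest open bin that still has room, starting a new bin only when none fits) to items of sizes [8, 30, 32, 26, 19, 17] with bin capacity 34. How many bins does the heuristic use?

5

Sorted descending: 32, 30, 26, 19, 17, 8.
  32 → bin 1 (new)  [load 32/34]
  30 → bin 2 (new)  [load 30/34]
  26 → bin 3 (new)  [load 26/34]
  19 → bin 4 (new)  [load 19/34]
  17 → bin 5 (new)  [load 17/34]
  8 → bin 3  [load 34/34]
5 bins opened.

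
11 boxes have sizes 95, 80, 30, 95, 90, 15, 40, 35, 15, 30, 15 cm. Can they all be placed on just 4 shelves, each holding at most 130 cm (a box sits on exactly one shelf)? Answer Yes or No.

Total = 540 cm; ⌈540/130⌉ = 5.
At least 5 shelves are required, but only 4 are allowed.

No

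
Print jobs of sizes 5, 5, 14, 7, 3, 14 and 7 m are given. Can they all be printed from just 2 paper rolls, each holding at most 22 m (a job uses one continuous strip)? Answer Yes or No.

Total = 55 m; ⌈55/22⌉ = 3.
At least 3 paper rolls are required, but only 2 are allowed.

No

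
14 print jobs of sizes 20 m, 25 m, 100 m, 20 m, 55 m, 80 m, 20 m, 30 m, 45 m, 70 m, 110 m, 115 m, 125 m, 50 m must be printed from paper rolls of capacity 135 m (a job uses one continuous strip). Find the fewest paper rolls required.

Total = 125 + 115 + 110 + 100 + 80 + 70 + 55 + 50 + 45 + 30 + 25 + 20 + 20 + 20 = 865 m.
Lower bound: ⌈865/135⌉ = 7 paper rolls.
A packing using 7 paper rolls:
  roll 1: 125 = 125
  roll 2: 115 + 20 = 135
  roll 3: 110 + 25 = 135
  roll 4: 100 + 30 = 130
  roll 5: 80 + 55 = 135
  roll 6: 70 + 50 = 120
  roll 7: 45 + 20 + 20 = 85
This matches the lower bound, so 7 is optimal.

7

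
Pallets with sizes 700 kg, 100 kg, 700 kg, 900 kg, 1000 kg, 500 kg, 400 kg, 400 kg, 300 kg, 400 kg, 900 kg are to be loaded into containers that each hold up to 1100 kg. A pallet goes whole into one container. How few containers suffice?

Total = 1000 + 900 + 900 + 700 + 700 + 500 + 400 + 400 + 400 + 300 + 100 = 6300 kg.
Lower bound: ⌈6300/1100⌉ = 6 containers.
A packing using 7 containers:
  container 1: 1000 + 100 = 1100
  container 2: 900 = 900
  container 3: 900 = 900
  container 4: 700 + 400 = 1100
  container 5: 700 + 400 = 1100
  container 6: 500 + 400 = 900
  container 7: 300 = 300
No arrangement into 6 containers stays within capacity, so 7 is optimal.

7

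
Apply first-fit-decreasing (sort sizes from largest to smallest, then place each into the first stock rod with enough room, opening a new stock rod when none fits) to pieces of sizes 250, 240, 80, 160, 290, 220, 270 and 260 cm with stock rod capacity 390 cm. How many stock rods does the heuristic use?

Sorted descending: 290, 270, 260, 250, 240, 220, 160, 80.
  290 → stock rod 1 (new)  [load 290/390]
  270 → stock rod 2 (new)  [load 270/390]
  260 → stock rod 3 (new)  [load 260/390]
  250 → stock rod 4 (new)  [load 250/390]
  240 → stock rod 5 (new)  [load 240/390]
  220 → stock rod 6 (new)  [load 220/390]
  160 → stock rod 6  [load 380/390]
  80 → stock rod 1  [load 370/390]
6 stock rods opened.

6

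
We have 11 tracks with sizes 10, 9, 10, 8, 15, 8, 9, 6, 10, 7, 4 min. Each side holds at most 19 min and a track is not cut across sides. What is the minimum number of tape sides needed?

6

Total = 15 + 10 + 10 + 10 + 9 + 9 + 8 + 8 + 7 + 6 + 4 = 96 min.
Lower bound: ⌈96/19⌉ = 6 tape sides.
A packing using 6 tape sides:
  side 1: 15 + 4 = 19
  side 2: 10 + 9 = 19
  side 3: 10 + 9 = 19
  side 4: 10 + 8 = 18
  side 5: 8 + 7 = 15
  side 6: 6 = 6
This matches the lower bound, so 6 is optimal.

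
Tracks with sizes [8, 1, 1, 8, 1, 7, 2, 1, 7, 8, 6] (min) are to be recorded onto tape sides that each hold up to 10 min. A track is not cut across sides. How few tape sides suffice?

6

Total = 8 + 8 + 8 + 7 + 7 + 6 + 2 + 1 + 1 + 1 + 1 = 50 min.
Lower bound: ⌈50/10⌉ = 5 tape sides.
Also, 6 tracks each exceed 5 min, and no two of those can share a side, so at least 6 tape sides are needed.
A packing using 6 tape sides:
  side 1: 8 + 2 = 10
  side 2: 8 + 1 + 1 = 10
  side 3: 8 + 1 + 1 = 10
  side 4: 7 = 7
  side 5: 7 = 7
  side 6: 6 = 6
This matches the lower bound, so 6 is optimal.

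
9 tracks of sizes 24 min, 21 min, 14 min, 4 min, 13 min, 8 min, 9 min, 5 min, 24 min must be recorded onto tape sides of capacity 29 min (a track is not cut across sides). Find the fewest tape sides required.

Total = 24 + 24 + 21 + 14 + 13 + 9 + 8 + 5 + 4 = 122 min.
Lower bound: ⌈122/29⌉ = 5 tape sides.
A packing using 5 tape sides:
  side 1: 24 + 5 = 29
  side 2: 24 + 4 = 28
  side 3: 21 + 8 = 29
  side 4: 14 + 13 = 27
  side 5: 9 = 9
This matches the lower bound, so 5 is optimal.

5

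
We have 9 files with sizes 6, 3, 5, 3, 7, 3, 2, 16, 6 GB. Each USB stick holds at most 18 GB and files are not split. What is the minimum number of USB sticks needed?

3

Total = 16 + 7 + 6 + 6 + 5 + 3 + 3 + 3 + 2 = 51 GB.
Lower bound: ⌈51/18⌉ = 3 USB sticks.
A packing using 3 USB sticks:
  USB stick 1: 16 + 2 = 18
  USB stick 2: 7 + 6 + 5 = 18
  USB stick 3: 6 + 3 + 3 + 3 = 15
This matches the lower bound, so 3 is optimal.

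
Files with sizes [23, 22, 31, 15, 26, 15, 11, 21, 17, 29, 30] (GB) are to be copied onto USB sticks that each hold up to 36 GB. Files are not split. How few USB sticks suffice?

Total = 31 + 30 + 29 + 26 + 23 + 22 + 21 + 17 + 15 + 15 + 11 = 240 GB.
Lower bound: ⌈240/36⌉ = 7 USB sticks.
A packing using 8 USB sticks:
  USB stick 1: 31 = 31
  USB stick 2: 30 = 30
  USB stick 3: 29 = 29
  USB stick 4: 26 = 26
  USB stick 5: 23 + 11 = 34
  USB stick 6: 22 = 22
  USB stick 7: 21 + 15 = 36
  USB stick 8: 17 + 15 = 32
No arrangement into 7 USB sticks stays within capacity, so 8 is optimal.

8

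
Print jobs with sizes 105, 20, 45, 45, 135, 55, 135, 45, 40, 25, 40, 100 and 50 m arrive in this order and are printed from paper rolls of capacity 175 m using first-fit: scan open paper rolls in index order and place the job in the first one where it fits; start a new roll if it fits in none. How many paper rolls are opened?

5

  105 → roll 1 (new)  [load 105/175]
  20 → roll 1  [load 125/175]
  45 → roll 1  [load 170/175]
  45 → roll 2 (new)  [load 45/175]
  135 → roll 3 (new)  [load 135/175]
  55 → roll 2  [load 100/175]
  135 → roll 4 (new)  [load 135/175]
  45 → roll 2  [load 145/175]
  40 → roll 3  [load 175/175]
  25 → roll 2  [load 170/175]
  40 → roll 4  [load 175/175]
  100 → roll 5 (new)  [load 100/175]
  50 → roll 5  [load 150/175]
5 paper rolls opened.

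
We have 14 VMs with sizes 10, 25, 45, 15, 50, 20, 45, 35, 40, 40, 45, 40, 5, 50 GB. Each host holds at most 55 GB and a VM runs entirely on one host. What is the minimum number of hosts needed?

Total = 50 + 50 + 45 + 45 + 45 + 40 + 40 + 40 + 35 + 25 + 20 + 15 + 10 + 5 = 465 GB.
Lower bound: ⌈465/55⌉ = 9 hosts.
A packing using 10 hosts:
  host 1: 50 + 5 = 55
  host 2: 50 = 50
  host 3: 45 + 10 = 55
  host 4: 45 = 45
  host 5: 45 = 45
  host 6: 40 + 15 = 55
  host 7: 40 = 40
  host 8: 40 = 40
  host 9: 35 + 20 = 55
  host 10: 25 = 25
No arrangement into 9 hosts stays within capacity, so 10 is optimal.

10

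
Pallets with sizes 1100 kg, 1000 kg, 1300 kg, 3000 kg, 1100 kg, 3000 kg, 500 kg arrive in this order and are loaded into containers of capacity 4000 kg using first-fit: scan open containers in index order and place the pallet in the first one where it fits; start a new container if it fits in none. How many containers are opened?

  1100 → container 1 (new)  [load 1100/4000]
  1000 → container 1  [load 2100/4000]
  1300 → container 1  [load 3400/4000]
  3000 → container 2 (new)  [load 3000/4000]
  1100 → container 3 (new)  [load 1100/4000]
  3000 → container 4 (new)  [load 3000/4000]
  500 → container 1  [load 3900/4000]
4 containers opened.

4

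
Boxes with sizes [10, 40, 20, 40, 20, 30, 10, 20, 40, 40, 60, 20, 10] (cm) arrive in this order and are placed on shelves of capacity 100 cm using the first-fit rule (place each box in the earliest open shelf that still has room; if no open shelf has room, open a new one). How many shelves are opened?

  10 → shelf 1 (new)  [load 10/100]
  40 → shelf 1  [load 50/100]
  20 → shelf 1  [load 70/100]
  40 → shelf 2 (new)  [load 40/100]
  20 → shelf 1  [load 90/100]
  30 → shelf 2  [load 70/100]
  10 → shelf 1  [load 100/100]
  20 → shelf 2  [load 90/100]
  40 → shelf 3 (new)  [load 40/100]
  40 → shelf 3  [load 80/100]
  60 → shelf 4 (new)  [load 60/100]
  20 → shelf 3  [load 100/100]
  10 → shelf 2  [load 100/100]
4 shelves opened.

4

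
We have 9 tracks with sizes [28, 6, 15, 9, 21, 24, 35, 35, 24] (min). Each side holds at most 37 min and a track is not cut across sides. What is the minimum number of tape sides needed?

6

Total = 35 + 35 + 28 + 24 + 24 + 21 + 15 + 9 + 6 = 197 min.
Lower bound: ⌈197/37⌉ = 6 tape sides.
A packing using 6 tape sides:
  side 1: 35 = 35
  side 2: 35 = 35
  side 3: 28 + 9 = 37
  side 4: 24 + 6 = 30
  side 5: 24 = 24
  side 6: 21 + 15 = 36
This matches the lower bound, so 6 is optimal.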